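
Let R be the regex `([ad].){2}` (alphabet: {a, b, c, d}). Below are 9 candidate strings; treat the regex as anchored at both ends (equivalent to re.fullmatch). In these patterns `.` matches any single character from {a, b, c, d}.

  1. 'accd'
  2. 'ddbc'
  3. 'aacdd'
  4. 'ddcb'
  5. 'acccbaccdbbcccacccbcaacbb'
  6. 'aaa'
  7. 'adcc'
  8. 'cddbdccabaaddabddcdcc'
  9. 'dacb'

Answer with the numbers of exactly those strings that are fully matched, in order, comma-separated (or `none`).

none

1 → no match
2 → no match
3 → no match
4 → no match
5 → no match
6 → no match
7 → no match
8 → no match
9 → no match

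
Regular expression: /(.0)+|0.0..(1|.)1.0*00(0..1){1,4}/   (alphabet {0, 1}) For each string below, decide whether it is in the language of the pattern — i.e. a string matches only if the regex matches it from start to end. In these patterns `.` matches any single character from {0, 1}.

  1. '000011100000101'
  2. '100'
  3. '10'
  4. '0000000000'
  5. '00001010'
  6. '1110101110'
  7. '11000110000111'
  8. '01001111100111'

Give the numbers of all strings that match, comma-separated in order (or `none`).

1, 3, 4, 5

1 → match
2 → no match
3 → match
4 → match
5 → match
6 → no match
7 → no match
8 → no match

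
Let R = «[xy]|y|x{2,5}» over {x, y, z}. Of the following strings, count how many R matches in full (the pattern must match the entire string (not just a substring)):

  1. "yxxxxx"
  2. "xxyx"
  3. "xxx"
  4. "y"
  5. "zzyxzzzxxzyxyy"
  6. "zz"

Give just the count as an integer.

2

1 → no match
2 → no match
3 → match
4 → match
5 → no match
6 → no match
Total matched: 2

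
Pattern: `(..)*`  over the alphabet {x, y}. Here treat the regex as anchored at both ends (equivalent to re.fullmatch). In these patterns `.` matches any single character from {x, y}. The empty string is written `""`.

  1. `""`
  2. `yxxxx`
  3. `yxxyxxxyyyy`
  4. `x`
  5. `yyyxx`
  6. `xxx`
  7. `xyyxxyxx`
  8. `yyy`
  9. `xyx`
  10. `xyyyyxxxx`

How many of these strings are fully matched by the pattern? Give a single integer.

2

1 → match
2 → no match
3 → no match
4 → no match
5 → no match
6 → no match
7 → match
8 → no match
9 → no match
10 → no match
Total matched: 2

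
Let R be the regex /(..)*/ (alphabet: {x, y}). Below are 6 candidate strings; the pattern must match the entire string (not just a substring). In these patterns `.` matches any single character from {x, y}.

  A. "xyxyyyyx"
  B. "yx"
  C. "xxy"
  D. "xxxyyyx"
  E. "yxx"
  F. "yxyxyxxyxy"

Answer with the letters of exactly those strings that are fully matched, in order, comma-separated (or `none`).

A, B, F

A → match
B → match
C → no match
D → no match
E → no match
F → match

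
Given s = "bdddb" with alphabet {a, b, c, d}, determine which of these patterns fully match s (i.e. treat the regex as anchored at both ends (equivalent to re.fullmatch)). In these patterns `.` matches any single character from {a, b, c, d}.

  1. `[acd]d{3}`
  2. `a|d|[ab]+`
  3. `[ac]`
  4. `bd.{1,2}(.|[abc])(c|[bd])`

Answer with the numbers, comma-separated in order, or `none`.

1 → no match — must end with "d"
2 → no match
3 → no match
4 → match

4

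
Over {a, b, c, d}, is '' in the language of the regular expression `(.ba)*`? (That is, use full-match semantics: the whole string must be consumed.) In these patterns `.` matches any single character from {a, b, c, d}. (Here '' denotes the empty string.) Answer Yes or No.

Yes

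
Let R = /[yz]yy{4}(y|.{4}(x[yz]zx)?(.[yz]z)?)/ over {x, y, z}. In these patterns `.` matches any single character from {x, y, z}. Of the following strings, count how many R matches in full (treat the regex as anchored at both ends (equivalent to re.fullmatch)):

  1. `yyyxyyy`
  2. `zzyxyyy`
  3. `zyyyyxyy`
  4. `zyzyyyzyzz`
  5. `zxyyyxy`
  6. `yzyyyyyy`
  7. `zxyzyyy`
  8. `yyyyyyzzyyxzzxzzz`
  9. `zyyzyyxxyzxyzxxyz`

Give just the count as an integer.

1

1. `yyyxyyy` → no match
2. `zzyxyyy` → no match
3. `zyyyyxyy` → no match
4. `zyzyyyzyzz` → no match
5. `zxyyyxy` → no match
6. `yzyyyyyy` → no match
7. `zxyzyyy` → no match
8 → match
9 → no match
Total matched: 1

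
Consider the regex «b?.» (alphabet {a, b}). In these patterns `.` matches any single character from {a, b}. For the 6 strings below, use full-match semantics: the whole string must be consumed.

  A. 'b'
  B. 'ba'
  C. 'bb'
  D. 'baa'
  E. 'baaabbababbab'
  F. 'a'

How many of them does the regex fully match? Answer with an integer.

4

A → match
B → match
C → match
D → no match
E → no match
F → match
Total matched: 4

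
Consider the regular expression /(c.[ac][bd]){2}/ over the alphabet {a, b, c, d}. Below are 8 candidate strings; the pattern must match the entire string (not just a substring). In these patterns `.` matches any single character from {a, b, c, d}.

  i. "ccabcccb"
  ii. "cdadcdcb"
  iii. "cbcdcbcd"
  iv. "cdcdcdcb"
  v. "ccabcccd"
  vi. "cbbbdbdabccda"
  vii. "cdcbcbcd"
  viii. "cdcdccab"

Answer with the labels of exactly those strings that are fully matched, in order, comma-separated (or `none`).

i → match
ii → match
iii → match
iv → match
v → match
vi → no match
vii → match
viii → match

i, ii, iii, iv, v, vii, viii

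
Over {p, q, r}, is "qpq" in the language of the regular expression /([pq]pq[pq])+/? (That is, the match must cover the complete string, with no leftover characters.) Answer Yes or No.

No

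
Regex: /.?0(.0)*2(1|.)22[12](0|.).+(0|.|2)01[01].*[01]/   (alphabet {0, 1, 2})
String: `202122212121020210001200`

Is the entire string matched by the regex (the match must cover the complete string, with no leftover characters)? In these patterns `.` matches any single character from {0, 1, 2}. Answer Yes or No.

No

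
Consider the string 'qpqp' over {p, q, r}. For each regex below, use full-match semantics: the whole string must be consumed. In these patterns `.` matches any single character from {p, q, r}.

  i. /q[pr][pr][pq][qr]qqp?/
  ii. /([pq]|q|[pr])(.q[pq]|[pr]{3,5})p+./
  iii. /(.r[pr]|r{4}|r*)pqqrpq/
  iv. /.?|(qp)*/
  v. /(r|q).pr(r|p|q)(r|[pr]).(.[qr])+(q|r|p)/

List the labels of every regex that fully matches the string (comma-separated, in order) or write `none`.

iv

i → no match
ii → no match
iii → no match — must end with 'pqqrpq'
iv → match
v → no match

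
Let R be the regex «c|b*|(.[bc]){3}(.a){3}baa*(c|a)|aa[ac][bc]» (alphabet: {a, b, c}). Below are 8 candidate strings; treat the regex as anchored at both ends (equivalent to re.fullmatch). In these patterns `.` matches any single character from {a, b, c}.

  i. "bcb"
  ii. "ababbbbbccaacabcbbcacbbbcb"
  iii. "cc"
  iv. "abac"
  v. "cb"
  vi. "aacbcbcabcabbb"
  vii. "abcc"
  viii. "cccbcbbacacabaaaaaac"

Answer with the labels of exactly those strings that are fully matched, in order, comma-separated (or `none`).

viii

i → no match
ii → no match
iii → no match
iv → no match
v → no match
vi → no match
vii → no match
viii → match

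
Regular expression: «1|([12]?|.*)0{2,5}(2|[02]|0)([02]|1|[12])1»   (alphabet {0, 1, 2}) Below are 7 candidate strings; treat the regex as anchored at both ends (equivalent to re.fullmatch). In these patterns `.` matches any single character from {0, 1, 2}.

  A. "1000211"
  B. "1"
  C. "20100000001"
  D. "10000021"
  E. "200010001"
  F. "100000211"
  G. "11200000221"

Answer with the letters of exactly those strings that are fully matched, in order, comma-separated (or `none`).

A, B, C, D, F, G

A. "1000211" → match
B. "1" → match
C. "20100000001" → match
D. "10000021" → match
E. "200010001" → no match
F. "100000211" → match
G. "11200000221" → match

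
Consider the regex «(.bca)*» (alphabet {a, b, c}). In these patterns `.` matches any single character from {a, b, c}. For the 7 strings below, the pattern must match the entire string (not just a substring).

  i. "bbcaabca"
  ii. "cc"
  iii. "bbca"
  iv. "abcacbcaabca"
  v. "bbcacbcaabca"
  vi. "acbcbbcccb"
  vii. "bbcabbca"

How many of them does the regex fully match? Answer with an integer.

5

i. "bbcaabca" → match
ii. "cc" → no match
iii. "bbca" → match
iv. "abcacbcaabca" → match
v. "bbcacbcaabca" → match
vi. "acbcbbcccb" → no match
vii. "bbcabbca" → match
Total matched: 5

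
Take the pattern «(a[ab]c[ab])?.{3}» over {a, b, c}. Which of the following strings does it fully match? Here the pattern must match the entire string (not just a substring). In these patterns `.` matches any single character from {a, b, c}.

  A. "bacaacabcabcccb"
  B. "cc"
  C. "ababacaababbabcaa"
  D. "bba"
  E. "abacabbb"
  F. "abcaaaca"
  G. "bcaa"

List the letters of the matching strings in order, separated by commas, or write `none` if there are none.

A → no match
B → no match
C → no match
D → match
E → no match
F → no match
G → no match

D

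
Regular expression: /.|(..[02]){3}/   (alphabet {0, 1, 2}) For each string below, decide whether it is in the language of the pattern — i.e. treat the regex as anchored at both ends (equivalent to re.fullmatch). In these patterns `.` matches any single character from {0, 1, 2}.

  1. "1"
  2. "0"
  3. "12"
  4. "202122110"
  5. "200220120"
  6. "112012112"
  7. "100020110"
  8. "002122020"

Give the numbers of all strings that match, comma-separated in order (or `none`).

1, 2, 4, 5, 6, 7, 8

1 → match
2 → match
3 → no match
4 → match
5 → match
6 → match
7 → match
8 → match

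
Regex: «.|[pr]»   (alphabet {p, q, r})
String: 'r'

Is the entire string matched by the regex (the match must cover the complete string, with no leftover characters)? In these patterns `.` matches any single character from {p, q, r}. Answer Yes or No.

Yes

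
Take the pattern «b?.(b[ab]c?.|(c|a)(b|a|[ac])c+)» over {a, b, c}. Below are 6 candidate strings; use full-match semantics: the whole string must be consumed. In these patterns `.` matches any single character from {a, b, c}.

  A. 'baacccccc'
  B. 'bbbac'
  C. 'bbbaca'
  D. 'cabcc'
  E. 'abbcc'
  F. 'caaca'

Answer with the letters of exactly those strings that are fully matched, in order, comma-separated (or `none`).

A, B, C, D, E

A → match
B → match
C → match
D → match
E → match
F → no match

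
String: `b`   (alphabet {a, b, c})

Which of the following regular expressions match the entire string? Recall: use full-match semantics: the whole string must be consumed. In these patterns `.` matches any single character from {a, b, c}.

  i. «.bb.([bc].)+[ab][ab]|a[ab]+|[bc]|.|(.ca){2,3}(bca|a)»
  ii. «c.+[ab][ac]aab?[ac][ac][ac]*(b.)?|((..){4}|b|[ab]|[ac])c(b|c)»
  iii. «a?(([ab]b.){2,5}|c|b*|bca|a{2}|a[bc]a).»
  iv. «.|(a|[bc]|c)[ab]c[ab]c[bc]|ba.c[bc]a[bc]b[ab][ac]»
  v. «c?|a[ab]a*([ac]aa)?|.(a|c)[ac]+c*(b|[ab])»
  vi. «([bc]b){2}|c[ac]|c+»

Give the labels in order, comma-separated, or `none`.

i → match
ii → no match
iii → match
iv → match
v → no match
vi → no match

i, iii, iv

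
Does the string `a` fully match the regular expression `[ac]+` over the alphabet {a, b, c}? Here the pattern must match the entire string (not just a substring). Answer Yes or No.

Yes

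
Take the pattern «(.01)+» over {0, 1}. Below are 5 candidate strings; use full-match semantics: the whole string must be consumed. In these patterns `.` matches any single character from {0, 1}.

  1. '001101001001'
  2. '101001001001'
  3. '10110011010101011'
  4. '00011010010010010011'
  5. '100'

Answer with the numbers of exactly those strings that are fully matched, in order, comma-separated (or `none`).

1 → match
2 → match
3 → no match — must end with '01'
4 → no match — must end with '01'
5 → no match — must end with '01'

1, 2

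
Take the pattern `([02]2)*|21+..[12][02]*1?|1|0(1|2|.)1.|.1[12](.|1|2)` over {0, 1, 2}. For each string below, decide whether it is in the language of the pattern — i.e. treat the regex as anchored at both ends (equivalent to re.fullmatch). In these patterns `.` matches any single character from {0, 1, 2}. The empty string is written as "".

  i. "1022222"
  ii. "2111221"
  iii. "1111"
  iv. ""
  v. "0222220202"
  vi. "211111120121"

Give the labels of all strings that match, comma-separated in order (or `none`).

i → no match
ii → match
iii → match
iv → match
v → match
vi → match

ii, iii, iv, v, vi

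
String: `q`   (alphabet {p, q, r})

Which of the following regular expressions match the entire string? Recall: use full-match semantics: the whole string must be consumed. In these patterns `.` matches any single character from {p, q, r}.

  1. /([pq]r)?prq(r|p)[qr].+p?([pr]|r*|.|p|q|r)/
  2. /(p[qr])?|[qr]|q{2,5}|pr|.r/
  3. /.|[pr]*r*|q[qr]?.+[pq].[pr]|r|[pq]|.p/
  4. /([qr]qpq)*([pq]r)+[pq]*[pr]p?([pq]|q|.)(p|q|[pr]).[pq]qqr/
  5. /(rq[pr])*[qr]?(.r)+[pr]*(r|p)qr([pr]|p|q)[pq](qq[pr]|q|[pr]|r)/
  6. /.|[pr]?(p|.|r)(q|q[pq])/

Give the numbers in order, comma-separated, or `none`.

2, 3, 6

1 → no match
2 → match
3 → match
4 → no match — must end with `qqr`
5 → no match
6 → match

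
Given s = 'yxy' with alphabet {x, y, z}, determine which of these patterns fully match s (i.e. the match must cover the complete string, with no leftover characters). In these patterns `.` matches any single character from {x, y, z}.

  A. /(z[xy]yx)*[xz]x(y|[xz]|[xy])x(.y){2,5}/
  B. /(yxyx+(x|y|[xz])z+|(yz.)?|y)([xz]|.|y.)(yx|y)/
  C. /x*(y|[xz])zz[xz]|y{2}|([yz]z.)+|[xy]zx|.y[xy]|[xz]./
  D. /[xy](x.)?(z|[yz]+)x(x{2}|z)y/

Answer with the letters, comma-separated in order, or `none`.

B

A → no match
B → match
C → no match
D → no match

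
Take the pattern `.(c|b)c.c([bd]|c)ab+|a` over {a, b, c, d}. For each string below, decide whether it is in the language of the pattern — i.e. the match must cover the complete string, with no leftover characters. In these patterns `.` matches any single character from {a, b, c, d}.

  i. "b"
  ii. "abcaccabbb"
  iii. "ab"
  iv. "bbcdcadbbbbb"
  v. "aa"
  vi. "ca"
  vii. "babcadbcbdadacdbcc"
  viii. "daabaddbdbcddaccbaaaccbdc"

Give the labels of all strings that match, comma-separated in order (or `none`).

i → no match
ii → match
iii → no match
iv → no match
v → no match
vi → no match
vii → no match
viii → no match

ii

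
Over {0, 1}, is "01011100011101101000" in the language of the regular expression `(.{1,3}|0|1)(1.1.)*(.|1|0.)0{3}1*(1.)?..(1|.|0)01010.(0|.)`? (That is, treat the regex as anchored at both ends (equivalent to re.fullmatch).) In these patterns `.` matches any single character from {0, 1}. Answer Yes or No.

No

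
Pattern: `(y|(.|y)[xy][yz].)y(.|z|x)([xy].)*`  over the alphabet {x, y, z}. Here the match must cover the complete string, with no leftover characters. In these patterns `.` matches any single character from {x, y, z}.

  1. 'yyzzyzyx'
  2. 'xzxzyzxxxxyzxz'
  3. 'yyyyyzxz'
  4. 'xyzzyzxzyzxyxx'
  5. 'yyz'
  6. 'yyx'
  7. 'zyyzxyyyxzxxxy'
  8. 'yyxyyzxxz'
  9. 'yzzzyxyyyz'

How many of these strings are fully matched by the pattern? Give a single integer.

1 → match
2 → no match
3 → match
4 → match
5 → match
6 → match
7 → no match
8 → no match
9 → no match
Total matched: 5

5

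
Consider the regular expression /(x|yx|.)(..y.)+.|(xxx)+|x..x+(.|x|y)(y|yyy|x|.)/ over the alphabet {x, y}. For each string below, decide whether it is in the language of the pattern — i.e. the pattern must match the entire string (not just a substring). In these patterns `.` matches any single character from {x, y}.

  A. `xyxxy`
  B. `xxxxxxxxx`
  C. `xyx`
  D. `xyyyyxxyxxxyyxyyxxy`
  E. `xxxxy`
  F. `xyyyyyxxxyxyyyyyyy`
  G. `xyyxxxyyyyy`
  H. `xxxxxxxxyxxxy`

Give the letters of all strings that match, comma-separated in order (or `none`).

A. `xyxxy` → no match
B. `xxxxxxxxx` → match
C. `xyx` → no match
D → no match
E. `xxxxy` → no match
F → no match
G. `xyyxxxyyyyy` → no match
H → no match

B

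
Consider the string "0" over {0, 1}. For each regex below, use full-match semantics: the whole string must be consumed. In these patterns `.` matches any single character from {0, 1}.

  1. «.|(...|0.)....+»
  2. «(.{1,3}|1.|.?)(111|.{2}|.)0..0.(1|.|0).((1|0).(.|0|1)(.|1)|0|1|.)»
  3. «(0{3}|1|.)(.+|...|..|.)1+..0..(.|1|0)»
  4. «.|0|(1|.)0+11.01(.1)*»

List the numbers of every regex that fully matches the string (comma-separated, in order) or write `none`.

1 → match
2 → no match
3 → no match
4 → match

1, 4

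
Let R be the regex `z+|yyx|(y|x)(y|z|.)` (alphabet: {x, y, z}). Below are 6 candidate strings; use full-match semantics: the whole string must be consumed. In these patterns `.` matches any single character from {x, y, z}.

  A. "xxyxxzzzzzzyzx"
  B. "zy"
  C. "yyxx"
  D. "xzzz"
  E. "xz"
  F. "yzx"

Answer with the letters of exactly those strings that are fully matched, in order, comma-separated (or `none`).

A → no match
B. "zy" → no match
C. "yyxx" → no match
D. "xzzz" → no match
E. "xz" → match
F. "yzx" → no match

E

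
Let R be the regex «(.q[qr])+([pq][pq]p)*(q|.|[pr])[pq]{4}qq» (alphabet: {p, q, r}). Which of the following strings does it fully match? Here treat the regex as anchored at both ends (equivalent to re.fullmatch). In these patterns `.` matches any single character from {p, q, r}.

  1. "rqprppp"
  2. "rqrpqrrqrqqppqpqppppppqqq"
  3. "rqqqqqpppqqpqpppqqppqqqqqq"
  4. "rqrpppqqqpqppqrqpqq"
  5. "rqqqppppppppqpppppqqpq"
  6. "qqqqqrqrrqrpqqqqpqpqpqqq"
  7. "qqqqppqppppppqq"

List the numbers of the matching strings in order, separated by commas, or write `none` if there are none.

2

1 → no match — must end with "qq"
2 → match
3 → no match
4 → no match
5 → no match — must end with "qq"
6 → no match
7 → no match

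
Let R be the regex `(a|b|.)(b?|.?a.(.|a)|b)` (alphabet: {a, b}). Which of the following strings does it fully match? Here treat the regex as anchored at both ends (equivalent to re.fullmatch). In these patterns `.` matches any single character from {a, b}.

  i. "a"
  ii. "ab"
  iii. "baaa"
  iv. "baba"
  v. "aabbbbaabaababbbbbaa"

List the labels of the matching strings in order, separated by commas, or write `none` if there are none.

i, ii, iii, iv

i → match
ii → match
iii → match
iv → match
v → no match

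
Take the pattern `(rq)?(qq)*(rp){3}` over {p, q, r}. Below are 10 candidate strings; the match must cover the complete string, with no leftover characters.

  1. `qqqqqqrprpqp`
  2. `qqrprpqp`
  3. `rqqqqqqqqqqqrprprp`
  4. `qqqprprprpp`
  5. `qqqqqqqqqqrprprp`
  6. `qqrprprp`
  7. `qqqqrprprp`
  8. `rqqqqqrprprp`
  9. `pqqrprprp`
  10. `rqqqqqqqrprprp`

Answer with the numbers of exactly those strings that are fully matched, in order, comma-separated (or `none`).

1 → no match — must end with `rp`
2 → no match — must end with `rp`
3 → match
4 → no match — must end with `rp`
5 → match
6 → match
7 → match
8 → match
9 → no match
10 → match

3, 5, 6, 7, 8, 10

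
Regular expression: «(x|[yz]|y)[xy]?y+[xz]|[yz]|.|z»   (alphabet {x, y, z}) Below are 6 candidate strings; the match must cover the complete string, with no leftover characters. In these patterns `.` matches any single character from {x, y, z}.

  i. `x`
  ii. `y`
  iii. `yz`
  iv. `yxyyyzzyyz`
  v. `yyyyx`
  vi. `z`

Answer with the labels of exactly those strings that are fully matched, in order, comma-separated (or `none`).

i → match
ii → match
iii → no match
iv → no match
v → match
vi → match

i, ii, v, vi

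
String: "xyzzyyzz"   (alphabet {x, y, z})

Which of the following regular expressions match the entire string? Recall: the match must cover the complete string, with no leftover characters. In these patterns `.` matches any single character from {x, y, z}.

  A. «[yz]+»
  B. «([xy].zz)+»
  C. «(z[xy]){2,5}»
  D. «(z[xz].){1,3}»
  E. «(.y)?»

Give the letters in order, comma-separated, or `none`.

B

A → no match
B → match
C → no match — must start with "z"
D → no match — must start with "z"
E → no match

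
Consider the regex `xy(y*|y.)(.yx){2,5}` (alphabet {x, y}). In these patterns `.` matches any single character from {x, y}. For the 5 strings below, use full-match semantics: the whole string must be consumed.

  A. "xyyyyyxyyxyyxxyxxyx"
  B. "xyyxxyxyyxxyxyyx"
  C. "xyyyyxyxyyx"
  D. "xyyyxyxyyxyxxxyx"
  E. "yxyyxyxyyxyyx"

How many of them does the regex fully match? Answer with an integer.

3

A → match
B → match
C. "xyyyyxyxyyx" → match
D → no match
E → no match — must start with "xy"
Total matched: 3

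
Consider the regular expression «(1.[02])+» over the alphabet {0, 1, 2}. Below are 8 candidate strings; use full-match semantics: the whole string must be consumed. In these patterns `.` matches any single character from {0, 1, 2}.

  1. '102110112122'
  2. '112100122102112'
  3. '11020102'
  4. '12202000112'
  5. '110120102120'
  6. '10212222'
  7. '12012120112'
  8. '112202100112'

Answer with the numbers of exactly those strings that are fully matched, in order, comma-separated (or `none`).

1 → match
2 → match
3 → no match
4 → no match
5 → match
6 → no match
7 → no match
8 → no match

1, 2, 5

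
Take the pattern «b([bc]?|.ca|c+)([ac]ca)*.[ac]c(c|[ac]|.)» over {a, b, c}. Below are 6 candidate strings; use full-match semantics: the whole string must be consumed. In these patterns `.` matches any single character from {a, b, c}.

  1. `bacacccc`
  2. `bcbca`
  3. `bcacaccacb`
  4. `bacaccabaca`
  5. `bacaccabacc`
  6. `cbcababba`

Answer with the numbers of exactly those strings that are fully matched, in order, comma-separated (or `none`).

1, 4, 5

1. `bacacccc` → match
2. `bcbca` → no match
3. `bcacaccacb` → no match
4. `bacaccabaca` → match
5. `bacaccabacc` → match
6. `cbcababba` → no match — must start with `b`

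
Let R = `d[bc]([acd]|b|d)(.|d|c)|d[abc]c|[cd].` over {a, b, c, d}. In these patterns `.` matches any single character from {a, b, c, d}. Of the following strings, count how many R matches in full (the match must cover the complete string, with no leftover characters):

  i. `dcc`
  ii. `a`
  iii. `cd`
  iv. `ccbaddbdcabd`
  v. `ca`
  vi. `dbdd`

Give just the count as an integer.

4

i → match
ii → no match
iii → match
iv → no match
v → match
vi → match
Total matched: 4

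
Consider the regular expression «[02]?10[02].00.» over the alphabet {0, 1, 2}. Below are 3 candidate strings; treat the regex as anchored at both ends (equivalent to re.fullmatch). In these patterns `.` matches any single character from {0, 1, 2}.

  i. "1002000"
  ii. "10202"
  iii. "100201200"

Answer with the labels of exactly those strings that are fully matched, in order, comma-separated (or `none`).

i

i → match
ii → no match
iii → no match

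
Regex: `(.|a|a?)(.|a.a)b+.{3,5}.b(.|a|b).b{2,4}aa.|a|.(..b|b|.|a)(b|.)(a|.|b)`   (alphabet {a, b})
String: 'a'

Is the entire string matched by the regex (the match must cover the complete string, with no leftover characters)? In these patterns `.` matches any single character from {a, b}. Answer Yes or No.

Yes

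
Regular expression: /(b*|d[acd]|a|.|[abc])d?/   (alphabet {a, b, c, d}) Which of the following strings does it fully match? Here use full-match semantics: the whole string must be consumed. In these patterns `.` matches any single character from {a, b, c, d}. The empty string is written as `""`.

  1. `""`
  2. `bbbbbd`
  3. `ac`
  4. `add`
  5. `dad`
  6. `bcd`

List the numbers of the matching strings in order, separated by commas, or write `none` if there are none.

1, 2, 5

1 → match
2 → match
3 → no match
4 → no match
5 → match
6 → no match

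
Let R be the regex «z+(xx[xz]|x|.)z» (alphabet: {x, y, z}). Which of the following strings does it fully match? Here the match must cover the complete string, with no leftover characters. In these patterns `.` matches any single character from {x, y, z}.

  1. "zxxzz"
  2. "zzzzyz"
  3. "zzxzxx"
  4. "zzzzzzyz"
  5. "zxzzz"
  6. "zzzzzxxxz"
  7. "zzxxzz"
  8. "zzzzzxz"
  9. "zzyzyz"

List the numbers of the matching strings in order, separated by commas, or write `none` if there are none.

1 → match
2 → match
3 → no match — must end with "z"
4 → match
5 → no match
6 → match
7 → match
8 → match
9 → no match

1, 2, 4, 6, 7, 8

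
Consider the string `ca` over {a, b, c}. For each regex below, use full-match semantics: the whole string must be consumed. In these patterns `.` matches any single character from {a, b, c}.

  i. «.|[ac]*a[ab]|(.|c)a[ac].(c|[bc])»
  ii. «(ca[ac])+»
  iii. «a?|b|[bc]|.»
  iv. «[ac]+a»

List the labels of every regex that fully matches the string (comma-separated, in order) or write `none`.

i → no match
ii → no match
iii → no match
iv → match

iv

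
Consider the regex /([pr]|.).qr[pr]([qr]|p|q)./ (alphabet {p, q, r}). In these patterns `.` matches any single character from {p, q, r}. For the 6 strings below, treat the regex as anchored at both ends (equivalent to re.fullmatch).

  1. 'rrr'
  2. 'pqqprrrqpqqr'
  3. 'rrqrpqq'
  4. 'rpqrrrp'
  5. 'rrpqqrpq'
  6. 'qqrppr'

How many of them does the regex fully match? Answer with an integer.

1. 'rrr' → no match
2. 'pqqprrrqpqqr' → no match
3. 'rrqrpqq' → match
4. 'rpqrrrp' → match
5. 'rrpqqrpq' → no match
6. 'qqrppr' → no match
Total matched: 2

2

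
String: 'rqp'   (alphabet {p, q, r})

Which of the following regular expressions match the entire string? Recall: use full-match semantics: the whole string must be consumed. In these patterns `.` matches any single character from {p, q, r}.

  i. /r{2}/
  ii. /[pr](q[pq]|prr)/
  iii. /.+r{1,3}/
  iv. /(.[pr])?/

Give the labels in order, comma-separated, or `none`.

i → no match — must end with 'r'
ii → match
iii → no match — must end with 'r'
iv → no match

ii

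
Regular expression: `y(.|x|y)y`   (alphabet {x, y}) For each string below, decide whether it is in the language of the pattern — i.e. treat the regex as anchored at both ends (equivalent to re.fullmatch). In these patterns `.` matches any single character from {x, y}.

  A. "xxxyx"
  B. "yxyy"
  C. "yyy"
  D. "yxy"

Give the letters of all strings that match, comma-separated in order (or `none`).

C, D

A → no match — must start with "y"
B → no match
C → match
D → match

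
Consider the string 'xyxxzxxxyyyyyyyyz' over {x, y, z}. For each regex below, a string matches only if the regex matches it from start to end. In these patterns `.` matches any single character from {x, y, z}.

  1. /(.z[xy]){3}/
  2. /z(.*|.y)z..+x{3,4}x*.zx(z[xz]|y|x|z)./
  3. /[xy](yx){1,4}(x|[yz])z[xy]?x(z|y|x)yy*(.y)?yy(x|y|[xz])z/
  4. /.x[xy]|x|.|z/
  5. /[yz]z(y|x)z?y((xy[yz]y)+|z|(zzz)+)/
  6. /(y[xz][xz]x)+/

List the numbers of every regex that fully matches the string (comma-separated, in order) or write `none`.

1 → no match
2 → no match — must start with 'z'
3 → match
4 → no match
5 → no match
6 → no match — must start with 'y'

3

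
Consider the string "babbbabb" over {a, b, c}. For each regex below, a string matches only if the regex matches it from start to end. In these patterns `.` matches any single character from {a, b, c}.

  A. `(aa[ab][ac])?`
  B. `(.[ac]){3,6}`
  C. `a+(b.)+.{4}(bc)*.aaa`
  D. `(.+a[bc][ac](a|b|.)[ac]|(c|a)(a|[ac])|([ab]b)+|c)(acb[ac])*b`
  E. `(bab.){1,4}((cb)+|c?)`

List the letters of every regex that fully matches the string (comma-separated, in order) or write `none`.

A → no match
B → no match
C → no match — must start with "a"
D → no match
E → match

E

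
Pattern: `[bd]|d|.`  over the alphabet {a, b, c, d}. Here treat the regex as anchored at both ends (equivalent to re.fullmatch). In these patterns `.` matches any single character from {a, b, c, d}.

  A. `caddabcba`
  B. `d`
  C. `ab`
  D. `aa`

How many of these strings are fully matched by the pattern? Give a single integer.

1

A. `caddabcba` → no match
B. `d` → match
C. `ab` → no match
D. `aa` → no match
Total matched: 1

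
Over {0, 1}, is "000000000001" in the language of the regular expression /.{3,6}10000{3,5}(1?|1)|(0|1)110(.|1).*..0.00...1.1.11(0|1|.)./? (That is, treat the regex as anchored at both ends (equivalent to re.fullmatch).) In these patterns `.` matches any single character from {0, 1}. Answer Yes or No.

No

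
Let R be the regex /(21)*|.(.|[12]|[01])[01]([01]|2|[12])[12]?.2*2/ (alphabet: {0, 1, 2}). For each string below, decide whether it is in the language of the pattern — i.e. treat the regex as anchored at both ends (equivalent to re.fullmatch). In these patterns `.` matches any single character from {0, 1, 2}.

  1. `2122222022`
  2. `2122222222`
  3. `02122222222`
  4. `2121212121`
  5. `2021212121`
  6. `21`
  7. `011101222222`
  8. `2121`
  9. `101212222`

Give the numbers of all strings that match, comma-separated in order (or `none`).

1. `2122222022` → no match
2. `2122222222` → no match
3. `02122222222` → match
4. `2121212121` → match
5. `2021212121` → no match
6. `21` → match
7. `011101222222` → no match
8. `2121` → match
9. `101212222` → match

3, 4, 6, 8, 9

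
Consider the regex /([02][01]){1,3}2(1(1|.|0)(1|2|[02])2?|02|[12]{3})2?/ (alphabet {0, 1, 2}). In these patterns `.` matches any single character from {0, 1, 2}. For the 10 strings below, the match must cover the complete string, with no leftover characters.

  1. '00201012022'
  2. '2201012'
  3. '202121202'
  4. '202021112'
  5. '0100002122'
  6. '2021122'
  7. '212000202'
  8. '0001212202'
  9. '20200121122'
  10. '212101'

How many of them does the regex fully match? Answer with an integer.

7

1 → no match
2 → no match
3 → match
4 → match
5 → match
6 → match
7 → match
8 → no match
9 → match
10 → match
Total matched: 7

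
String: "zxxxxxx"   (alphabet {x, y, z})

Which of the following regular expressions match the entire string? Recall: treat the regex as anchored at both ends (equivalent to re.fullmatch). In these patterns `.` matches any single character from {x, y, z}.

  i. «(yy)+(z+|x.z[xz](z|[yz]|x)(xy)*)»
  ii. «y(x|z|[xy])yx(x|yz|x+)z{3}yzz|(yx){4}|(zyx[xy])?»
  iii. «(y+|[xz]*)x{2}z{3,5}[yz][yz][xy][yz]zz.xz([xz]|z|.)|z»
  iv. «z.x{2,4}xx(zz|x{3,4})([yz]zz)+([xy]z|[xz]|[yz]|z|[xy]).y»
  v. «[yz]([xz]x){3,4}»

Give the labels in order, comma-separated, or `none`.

v

i → no match — must start with "yy"
ii → no match
iii → no match
iv → no match — must end with "y"
v → match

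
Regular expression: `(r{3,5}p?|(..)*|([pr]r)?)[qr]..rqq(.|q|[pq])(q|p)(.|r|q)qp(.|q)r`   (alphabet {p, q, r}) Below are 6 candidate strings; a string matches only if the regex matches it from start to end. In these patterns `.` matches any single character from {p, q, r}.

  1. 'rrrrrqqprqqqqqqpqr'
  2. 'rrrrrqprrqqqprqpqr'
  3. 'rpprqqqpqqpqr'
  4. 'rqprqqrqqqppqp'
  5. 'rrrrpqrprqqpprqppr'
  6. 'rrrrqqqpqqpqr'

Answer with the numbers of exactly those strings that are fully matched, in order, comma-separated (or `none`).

1, 2, 3, 5, 6

1 → match
2 → match
3 → match
4 → no match — must end with 'r'
5 → match
6 → match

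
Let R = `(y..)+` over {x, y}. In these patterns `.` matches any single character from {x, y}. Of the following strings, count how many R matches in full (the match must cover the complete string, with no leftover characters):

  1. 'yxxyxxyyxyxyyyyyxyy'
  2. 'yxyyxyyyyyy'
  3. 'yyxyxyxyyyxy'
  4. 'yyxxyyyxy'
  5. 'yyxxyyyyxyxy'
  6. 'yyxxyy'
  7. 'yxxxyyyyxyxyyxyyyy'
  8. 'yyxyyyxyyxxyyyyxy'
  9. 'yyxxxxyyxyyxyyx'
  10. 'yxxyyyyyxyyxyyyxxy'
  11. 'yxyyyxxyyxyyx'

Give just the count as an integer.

1 → no match
2 → no match
3 → no match
4 → no match
5 → no match
6 → no match
7 → no match
8 → no match
9 → no match
10 → no match
11 → no match
Total matched: 0

0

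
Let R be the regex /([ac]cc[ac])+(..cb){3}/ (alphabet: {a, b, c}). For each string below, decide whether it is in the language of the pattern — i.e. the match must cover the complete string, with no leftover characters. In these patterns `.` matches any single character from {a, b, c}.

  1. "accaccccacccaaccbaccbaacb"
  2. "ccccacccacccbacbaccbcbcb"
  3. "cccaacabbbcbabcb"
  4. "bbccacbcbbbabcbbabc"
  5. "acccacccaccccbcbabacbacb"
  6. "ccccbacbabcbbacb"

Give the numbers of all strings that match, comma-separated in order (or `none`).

2, 6

1 → no match
2 → match
3 → no match
4 → no match — must end with "cb"
5 → no match
6 → match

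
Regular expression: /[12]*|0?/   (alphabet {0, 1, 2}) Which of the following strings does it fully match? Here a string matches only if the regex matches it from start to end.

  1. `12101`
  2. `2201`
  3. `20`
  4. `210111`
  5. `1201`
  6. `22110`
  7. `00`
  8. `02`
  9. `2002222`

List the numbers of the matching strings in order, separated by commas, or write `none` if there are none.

1 → no match
2 → no match
3 → no match
4 → no match
5 → no match
6 → no match
7 → no match
8 → no match
9 → no match

none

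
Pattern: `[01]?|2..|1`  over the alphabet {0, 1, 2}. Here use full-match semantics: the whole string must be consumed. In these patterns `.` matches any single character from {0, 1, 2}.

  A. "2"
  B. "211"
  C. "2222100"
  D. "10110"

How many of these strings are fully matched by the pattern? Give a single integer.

A → no match
B → match
C → no match
D → no match
Total matched: 1

1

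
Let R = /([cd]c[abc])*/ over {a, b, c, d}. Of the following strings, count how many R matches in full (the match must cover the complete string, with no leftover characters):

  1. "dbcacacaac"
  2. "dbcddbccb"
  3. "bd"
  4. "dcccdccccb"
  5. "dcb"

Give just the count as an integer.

1 → no match
2 → no match
3 → no match
4 → no match
5 → match
Total matched: 1

1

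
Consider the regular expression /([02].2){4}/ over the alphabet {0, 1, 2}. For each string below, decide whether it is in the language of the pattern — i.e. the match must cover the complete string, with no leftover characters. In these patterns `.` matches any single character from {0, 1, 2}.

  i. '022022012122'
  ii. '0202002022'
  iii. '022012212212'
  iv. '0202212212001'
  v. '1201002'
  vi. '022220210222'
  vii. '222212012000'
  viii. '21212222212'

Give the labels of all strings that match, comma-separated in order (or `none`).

i → no match
ii → no match
iii → match
iv → no match — must end with '2'
v → no match
vi → no match
vii → no match — must end with '2'
viii → no match

iii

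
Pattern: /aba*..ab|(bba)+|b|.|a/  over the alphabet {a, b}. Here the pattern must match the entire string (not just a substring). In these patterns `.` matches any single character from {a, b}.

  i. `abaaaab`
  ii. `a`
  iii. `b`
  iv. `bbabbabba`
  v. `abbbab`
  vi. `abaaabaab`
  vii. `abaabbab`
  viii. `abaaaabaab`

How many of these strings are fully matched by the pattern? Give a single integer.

i → match
ii → match
iii → match
iv → match
v → match
vi → match
vii → match
viii → match
Total matched: 8

8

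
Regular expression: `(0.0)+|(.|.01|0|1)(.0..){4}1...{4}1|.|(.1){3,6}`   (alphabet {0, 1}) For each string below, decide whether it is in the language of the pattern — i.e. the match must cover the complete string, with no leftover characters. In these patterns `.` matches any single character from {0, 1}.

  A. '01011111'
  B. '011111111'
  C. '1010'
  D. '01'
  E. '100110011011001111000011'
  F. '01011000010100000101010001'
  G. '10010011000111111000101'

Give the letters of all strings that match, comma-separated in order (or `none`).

A

A → match
B → no match
C → no match
D → no match
E → no match
F → no match
G → no match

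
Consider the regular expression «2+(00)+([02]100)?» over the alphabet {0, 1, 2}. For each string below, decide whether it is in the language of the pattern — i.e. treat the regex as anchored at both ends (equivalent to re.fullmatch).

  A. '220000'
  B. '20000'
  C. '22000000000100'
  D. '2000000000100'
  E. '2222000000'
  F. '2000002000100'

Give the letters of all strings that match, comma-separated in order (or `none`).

A → match
B → match
C → match
D → match
E → match
F → no match

A, B, C, D, E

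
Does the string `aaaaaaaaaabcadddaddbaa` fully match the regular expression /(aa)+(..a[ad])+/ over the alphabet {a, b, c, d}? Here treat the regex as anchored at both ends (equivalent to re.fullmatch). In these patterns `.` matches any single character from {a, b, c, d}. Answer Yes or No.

Yes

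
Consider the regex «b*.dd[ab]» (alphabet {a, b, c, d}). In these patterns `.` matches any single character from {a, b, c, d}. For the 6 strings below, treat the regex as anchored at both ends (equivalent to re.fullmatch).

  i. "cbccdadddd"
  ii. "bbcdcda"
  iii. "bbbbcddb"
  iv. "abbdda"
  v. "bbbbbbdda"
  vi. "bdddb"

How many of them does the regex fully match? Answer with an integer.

3

i. "cbccdadddd" → no match
ii. "bbcdcda" → no match
iii. "bbbbcddb" → match
iv. "abbdda" → no match
v. "bbbbbbdda" → match
vi. "bdddb" → match
Total matched: 3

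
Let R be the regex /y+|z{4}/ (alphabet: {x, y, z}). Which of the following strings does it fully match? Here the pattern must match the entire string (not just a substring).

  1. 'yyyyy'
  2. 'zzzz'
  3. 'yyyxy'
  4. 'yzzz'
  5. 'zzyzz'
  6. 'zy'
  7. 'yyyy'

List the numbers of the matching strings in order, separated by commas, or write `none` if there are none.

1, 2, 7

1 → match
2 → match
3 → no match
4 → no match
5 → no match
6 → no match
7 → match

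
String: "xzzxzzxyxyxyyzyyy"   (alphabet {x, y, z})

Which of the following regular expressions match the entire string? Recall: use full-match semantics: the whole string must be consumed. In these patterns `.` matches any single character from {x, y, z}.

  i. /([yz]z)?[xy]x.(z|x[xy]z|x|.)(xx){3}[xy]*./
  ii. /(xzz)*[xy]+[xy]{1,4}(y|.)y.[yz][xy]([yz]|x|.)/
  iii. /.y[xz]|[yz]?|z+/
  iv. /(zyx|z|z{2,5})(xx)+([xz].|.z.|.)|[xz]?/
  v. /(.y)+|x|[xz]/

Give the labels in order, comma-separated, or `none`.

i → no match
ii → match
iii → no match
iv → no match
v → no match

ii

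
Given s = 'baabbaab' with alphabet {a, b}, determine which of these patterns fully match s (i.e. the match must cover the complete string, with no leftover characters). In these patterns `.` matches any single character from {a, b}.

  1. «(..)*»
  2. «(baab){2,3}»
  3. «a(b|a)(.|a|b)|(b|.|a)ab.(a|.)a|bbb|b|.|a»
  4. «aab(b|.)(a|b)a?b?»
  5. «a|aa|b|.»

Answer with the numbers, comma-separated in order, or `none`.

1, 2

1 → match
2 → match
3 → no match
4 → no match — must start with 'aab'
5 → no match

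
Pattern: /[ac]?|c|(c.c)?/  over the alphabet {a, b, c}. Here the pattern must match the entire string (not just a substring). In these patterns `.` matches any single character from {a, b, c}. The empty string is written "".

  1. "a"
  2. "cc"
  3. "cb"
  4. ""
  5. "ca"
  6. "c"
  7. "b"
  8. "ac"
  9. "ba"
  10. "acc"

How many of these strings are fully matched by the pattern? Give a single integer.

3

1 → match
2 → no match
3 → no match
4 → match
5 → no match
6 → match
7 → no match
8 → no match
9 → no match
10 → no match
Total matched: 3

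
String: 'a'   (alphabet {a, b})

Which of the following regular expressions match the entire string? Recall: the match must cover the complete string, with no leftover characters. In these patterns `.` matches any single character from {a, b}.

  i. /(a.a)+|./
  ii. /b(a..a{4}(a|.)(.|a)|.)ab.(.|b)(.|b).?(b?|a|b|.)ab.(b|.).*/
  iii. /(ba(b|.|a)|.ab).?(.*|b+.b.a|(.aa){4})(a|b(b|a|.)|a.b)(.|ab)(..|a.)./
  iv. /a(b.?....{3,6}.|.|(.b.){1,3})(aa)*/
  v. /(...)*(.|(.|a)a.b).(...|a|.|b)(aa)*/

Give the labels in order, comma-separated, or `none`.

i

i → match
ii → no match — must start with 'b'
iii → no match
iv → no match
v → no match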